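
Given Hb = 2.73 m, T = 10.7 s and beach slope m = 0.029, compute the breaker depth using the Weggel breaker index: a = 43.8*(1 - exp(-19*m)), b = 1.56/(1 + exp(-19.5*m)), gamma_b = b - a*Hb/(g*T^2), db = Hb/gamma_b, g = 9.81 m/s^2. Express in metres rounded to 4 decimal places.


a = 43.8 * (1 - exp(-19 * m))
exp(-19 * 0.029) = exp(-0.5510) = 0.576373
a = 43.8 * (1 - 0.576373) = 18.554856
b = 1.56 / (1 + exp(-19.5 * m))
exp(-19.5 * 0.029) = exp(-0.5655) = 0.568076
b = 1.56 / (1 + 0.568076) = 0.994850
Hb / (g * T^2) = 2.73 / (9.81 * 10.7^2) = 2.73 / 1123.1469 = 0.00243067
gamma_b = b - a * Hb/(g*T^2) = 0.994850 - 18.554856 * 0.00243067 = 0.949749
db = Hb / gamma_b = 2.73 / 0.949749
db = 2.8744 m

2.8744


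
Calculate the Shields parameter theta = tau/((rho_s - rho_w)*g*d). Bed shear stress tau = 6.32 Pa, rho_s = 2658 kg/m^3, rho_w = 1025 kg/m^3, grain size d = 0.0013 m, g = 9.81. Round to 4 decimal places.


theta = tau / ((rho_s - rho_w) * g * d)
rho_s - rho_w = 2658 - 1025 = 1633
Denominator = 1633 * 9.81 * 0.0013 = 20.825649
theta = 6.32 / 20.825649
theta = 0.3035

0.3035


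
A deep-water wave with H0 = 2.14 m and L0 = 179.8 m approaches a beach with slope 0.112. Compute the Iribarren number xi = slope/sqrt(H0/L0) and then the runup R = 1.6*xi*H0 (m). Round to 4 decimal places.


xi = slope / sqrt(H0/L0)
H0/L0 = 2.14/179.8 = 0.011902
sqrt(0.011902) = 0.109097
xi = 0.112 / 0.109097 = 1.026611
R = 1.6 * xi * H0 = 1.6 * 1.026611 * 2.14
R = 3.5151 m

3.5151


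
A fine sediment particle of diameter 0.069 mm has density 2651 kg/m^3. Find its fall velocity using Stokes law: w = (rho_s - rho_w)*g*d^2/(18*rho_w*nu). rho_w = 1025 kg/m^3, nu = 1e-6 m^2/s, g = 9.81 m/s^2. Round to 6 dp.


w = (rho_s - rho_w) * g * d^2 / (18 * rho_w * nu)
d = 0.069 mm = 0.000069 m
rho_s - rho_w = 2651 - 1025 = 1626
Numerator = 1626 * 9.81 * (0.000069)^2 = 0.000075942997
Denominator = 18 * 1025 * 1e-6 = 0.018450
w = 0.004116 m/s

0.004116


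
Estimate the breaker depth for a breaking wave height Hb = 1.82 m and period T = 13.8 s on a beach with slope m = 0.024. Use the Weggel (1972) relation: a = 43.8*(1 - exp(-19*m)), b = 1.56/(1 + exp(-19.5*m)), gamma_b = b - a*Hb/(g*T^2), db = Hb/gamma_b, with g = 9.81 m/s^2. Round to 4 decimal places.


a = 43.8 * (1 - exp(-19 * m))
exp(-19 * 0.024) = exp(-0.4560) = 0.633814
a = 43.8 * (1 - 0.633814) = 16.038954
b = 1.56 / (1 + exp(-19.5 * m))
exp(-19.5 * 0.024) = exp(-0.4680) = 0.626254
b = 1.56 / (1 + 0.626254) = 0.959260
Hb / (g * T^2) = 1.82 / (9.81 * 13.8^2) = 1.82 / 1868.2164 = 0.00097419
gamma_b = b - a * Hb/(g*T^2) = 0.959260 - 16.038954 * 0.00097419 = 0.943635
db = Hb / gamma_b = 1.82 / 0.943635
db = 1.9287 m

1.9287


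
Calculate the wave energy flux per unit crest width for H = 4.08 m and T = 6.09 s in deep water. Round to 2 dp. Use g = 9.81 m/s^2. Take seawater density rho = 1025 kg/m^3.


P = rho * g^2 * H^2 * T / (32 * pi)
P = 1025 * 9.81^2 * 4.08^2 * 6.09 / (32 * pi)
P = 1025 * 96.2361 * 16.6464 * 6.09 / 100.53096
P = 99471.72 W/m

99471.72


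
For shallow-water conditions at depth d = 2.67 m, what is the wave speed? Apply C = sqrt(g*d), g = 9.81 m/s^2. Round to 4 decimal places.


Using the shallow-water approximation:
C = sqrt(g * d) = sqrt(9.81 * 2.67)
C = sqrt(26.1927)
C = 5.1179 m/s

5.1179


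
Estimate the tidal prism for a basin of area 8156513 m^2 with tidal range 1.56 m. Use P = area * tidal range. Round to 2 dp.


Tidal prism = Area * Tidal range
P = 8156513 * 1.56
P = 12724160.28 m^3

12724160.28


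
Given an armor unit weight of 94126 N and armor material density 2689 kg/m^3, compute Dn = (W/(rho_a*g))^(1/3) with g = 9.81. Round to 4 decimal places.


V = W / (rho_a * g)
V = 94126 / (2689 * 9.81)
V = 94126 / 26379.09
V = 3.568205 m^3
Dn = V^(1/3) = 3.568205^(1/3)
Dn = 1.5281 m

1.5281


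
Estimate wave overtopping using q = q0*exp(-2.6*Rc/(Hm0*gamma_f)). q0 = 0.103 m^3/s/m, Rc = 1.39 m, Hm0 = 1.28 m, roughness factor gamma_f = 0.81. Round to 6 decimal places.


q = q0 * exp(-2.6 * Rc / (Hm0 * gamma_f))
Exponent = -2.6 * 1.39 / (1.28 * 0.81)
= -2.6 * 1.39 / 1.0368
= -3.485725
exp(-3.485725) = 0.030632
q = 0.103 * 0.030632
q = 0.003155 m^3/s/m

0.003155


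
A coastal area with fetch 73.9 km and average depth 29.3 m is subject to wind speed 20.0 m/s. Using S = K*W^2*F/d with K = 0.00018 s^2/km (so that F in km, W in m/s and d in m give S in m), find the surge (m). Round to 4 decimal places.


S = K * W^2 * F / d
W^2 = 20.0^2 = 400.00
S = 0.00018 * 400.00 * 73.9 / 29.3
Numerator = 0.00018 * 400.00 * 73.9 = 5.320800
S = 5.320800 / 29.3 = 0.1816 m

0.1816


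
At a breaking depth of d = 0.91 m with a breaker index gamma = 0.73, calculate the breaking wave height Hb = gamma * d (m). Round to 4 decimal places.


Hb = gamma * d
Hb = 0.73 * 0.91
Hb = 0.6643 m

0.6643


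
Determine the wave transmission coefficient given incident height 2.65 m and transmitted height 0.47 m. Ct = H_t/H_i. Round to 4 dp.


Ct = H_t / H_i
Ct = 0.47 / 2.65
Ct = 0.1774

0.1774


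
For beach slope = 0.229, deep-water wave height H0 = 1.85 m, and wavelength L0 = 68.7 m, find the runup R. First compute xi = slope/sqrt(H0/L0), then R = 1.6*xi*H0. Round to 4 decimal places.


xi = slope / sqrt(H0/L0)
H0/L0 = 1.85/68.7 = 0.026929
sqrt(0.026929) = 0.164100
xi = 0.229 / 0.164100 = 1.395494
R = 1.6 * xi * H0 = 1.6 * 1.395494 * 1.85
R = 4.1307 m

4.1307


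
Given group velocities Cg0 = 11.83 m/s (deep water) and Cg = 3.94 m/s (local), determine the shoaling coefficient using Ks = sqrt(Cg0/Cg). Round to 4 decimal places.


Ks = sqrt(Cg0 / Cg)
Ks = sqrt(11.83 / 3.94)
Ks = sqrt(3.0025)
Ks = 1.7328

1.7328


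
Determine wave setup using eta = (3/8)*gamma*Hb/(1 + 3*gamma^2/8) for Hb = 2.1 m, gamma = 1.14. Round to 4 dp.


eta = (3/8) * gamma * Hb / (1 + 3*gamma^2/8)
Numerator = (3/8) * 1.14 * 2.1 = 0.897750
Denominator = 1 + 3*1.14^2/8 = 1 + 0.487350 = 1.487350
eta = 0.897750 / 1.487350
eta = 0.6036 m

0.6036


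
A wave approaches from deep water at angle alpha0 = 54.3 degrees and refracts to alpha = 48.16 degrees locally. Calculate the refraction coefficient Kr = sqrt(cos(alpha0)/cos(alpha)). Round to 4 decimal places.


Kr = sqrt(cos(alpha0) / cos(alpha))
cos(54.3) = 0.583541
cos(48.16) = 0.667053
Kr = sqrt(0.583541 / 0.667053)
Kr = sqrt(0.874805)
Kr = 0.9353

0.9353


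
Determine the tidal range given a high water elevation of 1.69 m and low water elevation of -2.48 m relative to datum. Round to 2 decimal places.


Tidal range = High water - Low water
Tidal range = 1.69 - (-2.48)
Tidal range = 4.17 m

4.17


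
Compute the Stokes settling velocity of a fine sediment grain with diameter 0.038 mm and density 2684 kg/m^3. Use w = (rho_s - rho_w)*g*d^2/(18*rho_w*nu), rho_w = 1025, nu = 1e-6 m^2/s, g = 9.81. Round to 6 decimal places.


w = (rho_s - rho_w) * g * d^2 / (18 * rho_w * nu)
d = 0.038 mm = 0.000038 m
rho_s - rho_w = 2684 - 1025 = 1659
Numerator = 1659 * 9.81 * (0.000038)^2 = 0.000023500797
Denominator = 18 * 1025 * 1e-6 = 0.018450
w = 0.001274 m/s

0.001274


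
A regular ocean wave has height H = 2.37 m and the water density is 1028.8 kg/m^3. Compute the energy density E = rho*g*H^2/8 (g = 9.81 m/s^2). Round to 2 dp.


E = (1/8) * rho * g * H^2
E = (1/8) * 1028.8 * 9.81 * 2.37^2
E = 0.125 * 1028.8 * 9.81 * 5.6169
E = 7086.09 J/m^2

7086.09


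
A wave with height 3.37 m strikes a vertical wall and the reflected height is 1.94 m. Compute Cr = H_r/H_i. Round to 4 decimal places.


Cr = H_r / H_i
Cr = 1.94 / 3.37
Cr = 0.5757

0.5757


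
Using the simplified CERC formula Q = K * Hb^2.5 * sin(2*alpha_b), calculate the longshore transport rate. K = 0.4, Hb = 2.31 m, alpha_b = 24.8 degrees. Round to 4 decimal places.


Q = K * Hb^2.5 * sin(2 * alpha_b)
Hb^2.5 = 2.31^2.5 = 8.110170
sin(2 * 24.8) = sin(49.6) = 0.761538
Q = 0.4 * 8.110170 * 0.761538
Q = 2.4705 m^3/s

2.4705


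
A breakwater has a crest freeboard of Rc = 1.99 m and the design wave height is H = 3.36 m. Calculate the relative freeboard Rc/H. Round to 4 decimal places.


Relative freeboard = Rc / H
= 1.99 / 3.36
= 0.5923

0.5923


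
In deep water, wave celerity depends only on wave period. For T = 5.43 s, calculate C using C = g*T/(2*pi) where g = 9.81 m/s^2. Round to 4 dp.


We use the deep-water celerity formula:
C = g * T / (2 * pi)
C = 9.81 * 5.43 / (2 * 3.14159...)
C = 53.268300 / 6.283185
C = 8.4779 m/s

8.4779


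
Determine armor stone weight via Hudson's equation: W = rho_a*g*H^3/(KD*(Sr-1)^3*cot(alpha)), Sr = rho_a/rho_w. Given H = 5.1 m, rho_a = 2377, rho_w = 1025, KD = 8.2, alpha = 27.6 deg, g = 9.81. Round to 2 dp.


Sr = rho_a / rho_w = 2377 / 1025 = 2.319024
(Sr - 1) = 1.319024
(Sr - 1)^3 = 2.294872
cot(27.6) = 1 / tan(27.6) = 1 / 0.522787 = 1.912824
Numerator = 2377 * 9.81 * 5.1^3 = 3093205.0989
Denominator = 8.2 * 2.294872 * 1.912824 = 35.995420
W = 3093205.0989 / 35.995420
W = 85933.30 N

85933.30


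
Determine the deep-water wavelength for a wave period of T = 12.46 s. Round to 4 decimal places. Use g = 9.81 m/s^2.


L0 = g * T^2 / (2 * pi)
L0 = 9.81 * 12.46^2 / (2 * pi)
L0 = 9.81 * 155.2516 / 6.28319
L0 = 1523.0182 / 6.28319
L0 = 242.3959 m

242.3959


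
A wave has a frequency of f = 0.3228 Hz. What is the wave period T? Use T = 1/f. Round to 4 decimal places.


T = 1 / f
T = 1 / 0.3228
T = 3.0979 s

3.0979


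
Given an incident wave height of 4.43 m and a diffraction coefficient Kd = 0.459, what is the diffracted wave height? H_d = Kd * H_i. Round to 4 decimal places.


H_d = Kd * H_i
H_d = 0.459 * 4.43
H_d = 2.0334 m

2.0334


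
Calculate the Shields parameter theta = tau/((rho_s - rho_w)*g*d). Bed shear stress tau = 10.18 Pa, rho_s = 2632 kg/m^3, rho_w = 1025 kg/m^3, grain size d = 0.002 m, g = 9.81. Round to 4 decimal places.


theta = tau / ((rho_s - rho_w) * g * d)
rho_s - rho_w = 2632 - 1025 = 1607
Denominator = 1607 * 9.81 * 0.002 = 31.529340
theta = 10.18 / 31.529340
theta = 0.3229

0.3229


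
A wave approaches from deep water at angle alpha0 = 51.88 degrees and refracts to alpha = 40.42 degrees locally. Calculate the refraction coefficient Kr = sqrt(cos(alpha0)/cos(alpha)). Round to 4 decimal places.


Kr = sqrt(cos(alpha0) / cos(alpha))
cos(51.88) = 0.617311
cos(40.42) = 0.761312
Kr = sqrt(0.617311 / 0.761312)
Kr = sqrt(0.810851)
Kr = 0.9005

0.9005


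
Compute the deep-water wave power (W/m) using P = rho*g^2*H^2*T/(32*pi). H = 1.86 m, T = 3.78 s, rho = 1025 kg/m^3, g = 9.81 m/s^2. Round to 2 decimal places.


P = rho * g^2 * H^2 * T / (32 * pi)
P = 1025 * 9.81^2 * 1.86^2 * 3.78 / (32 * pi)
P = 1025 * 96.2361 * 3.4596 * 3.78 / 100.53096
P = 12831.57 W/m

12831.57


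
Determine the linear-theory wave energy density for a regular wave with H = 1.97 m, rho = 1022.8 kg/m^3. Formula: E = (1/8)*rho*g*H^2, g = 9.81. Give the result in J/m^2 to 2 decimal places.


E = (1/8) * rho * g * H^2
E = (1/8) * 1022.8 * 9.81 * 1.97^2
E = 0.125 * 1022.8 * 9.81 * 3.8809
E = 4867.46 J/m^2

4867.46


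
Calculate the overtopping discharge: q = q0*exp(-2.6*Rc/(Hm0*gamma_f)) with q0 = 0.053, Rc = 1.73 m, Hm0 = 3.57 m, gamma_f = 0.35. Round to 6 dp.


q = q0 * exp(-2.6 * Rc / (Hm0 * gamma_f))
Exponent = -2.6 * 1.73 / (3.57 * 0.35)
= -2.6 * 1.73 / 1.2495
= -3.599840
exp(-3.599840) = 0.027328
q = 0.053 * 0.027328
q = 0.001448 m^3/s/m

0.001448


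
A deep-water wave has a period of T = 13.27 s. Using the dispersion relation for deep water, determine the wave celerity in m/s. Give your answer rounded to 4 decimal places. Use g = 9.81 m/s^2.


We use the deep-water celerity formula:
C = g * T / (2 * pi)
C = 9.81 * 13.27 / (2 * 3.14159...)
C = 130.178700 / 6.283185
C = 20.7186 m/s

20.7186


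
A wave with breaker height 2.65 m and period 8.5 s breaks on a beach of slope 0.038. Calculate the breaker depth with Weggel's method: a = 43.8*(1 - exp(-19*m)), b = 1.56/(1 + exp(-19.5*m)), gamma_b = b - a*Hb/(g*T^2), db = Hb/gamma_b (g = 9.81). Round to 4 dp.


a = 43.8 * (1 - exp(-19 * m))
exp(-19 * 0.038) = exp(-0.7220) = 0.485780
a = 43.8 * (1 - 0.485780) = 22.522848
b = 1.56 / (1 + exp(-19.5 * m))
exp(-19.5 * 0.038) = exp(-0.7410) = 0.476637
b = 1.56 / (1 + 0.476637) = 1.056455
Hb / (g * T^2) = 2.65 / (9.81 * 8.5^2) = 2.65 / 708.7725 = 0.00373886
gamma_b = b - a * Hb/(g*T^2) = 1.056455 - 22.522848 * 0.00373886 = 0.972245
db = Hb / gamma_b = 2.65 / 0.972245
db = 2.7257 m

2.7257


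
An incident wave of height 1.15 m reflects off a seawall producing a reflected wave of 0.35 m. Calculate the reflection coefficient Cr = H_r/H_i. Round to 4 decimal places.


Cr = H_r / H_i
Cr = 0.35 / 1.15
Cr = 0.3043

0.3043


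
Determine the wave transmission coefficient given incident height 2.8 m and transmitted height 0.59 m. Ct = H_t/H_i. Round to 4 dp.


Ct = H_t / H_i
Ct = 0.59 / 2.8
Ct = 0.2107

0.2107


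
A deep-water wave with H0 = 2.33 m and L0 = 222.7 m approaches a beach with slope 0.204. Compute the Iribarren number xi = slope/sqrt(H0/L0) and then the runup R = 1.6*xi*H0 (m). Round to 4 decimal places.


xi = slope / sqrt(H0/L0)
H0/L0 = 2.33/222.7 = 0.010463
sqrt(0.010463) = 0.102286
xi = 0.204 / 0.102286 = 1.994400
R = 1.6 * xi * H0 = 1.6 * 1.994400 * 2.33
R = 7.4351 m

7.4351


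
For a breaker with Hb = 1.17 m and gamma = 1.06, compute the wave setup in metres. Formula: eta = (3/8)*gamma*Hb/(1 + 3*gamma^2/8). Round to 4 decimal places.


eta = (3/8) * gamma * Hb / (1 + 3*gamma^2/8)
Numerator = (3/8) * 1.06 * 1.17 = 0.465075
Denominator = 1 + 3*1.06^2/8 = 1 + 0.421350 = 1.421350
eta = 0.465075 / 1.421350
eta = 0.3272 m

0.3272


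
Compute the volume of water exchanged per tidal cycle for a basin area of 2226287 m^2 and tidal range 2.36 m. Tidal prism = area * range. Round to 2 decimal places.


Tidal prism = Area * Tidal range
P = 2226287 * 2.36
P = 5254037.32 m^3

5254037.32


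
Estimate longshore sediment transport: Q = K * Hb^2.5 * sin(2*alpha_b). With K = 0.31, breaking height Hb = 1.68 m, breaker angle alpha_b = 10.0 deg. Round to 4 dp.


Q = K * Hb^2.5 * sin(2 * alpha_b)
Hb^2.5 = 1.68^2.5 = 3.658249
sin(2 * 10.0) = sin(20.0) = 0.342020
Q = 0.31 * 3.658249 * 0.342020
Q = 0.3879 m^3/s

0.3879


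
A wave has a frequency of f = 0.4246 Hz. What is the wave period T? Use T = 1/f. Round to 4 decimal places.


T = 1 / f
T = 1 / 0.4246
T = 2.3552 s

2.3552


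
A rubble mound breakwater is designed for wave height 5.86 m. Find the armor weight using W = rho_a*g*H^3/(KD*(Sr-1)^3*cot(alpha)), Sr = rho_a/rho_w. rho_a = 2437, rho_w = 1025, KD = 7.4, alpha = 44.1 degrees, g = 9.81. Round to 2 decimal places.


Sr = rho_a / rho_w = 2437 / 1025 = 2.377561
(Sr - 1) = 1.377561
(Sr - 1)^3 = 2.614162
cot(44.1) = 1 / tan(44.1) = 1 / 0.969067 = 1.031920
Numerator = 2437 * 9.81 * 5.86^3 = 4810800.9119
Denominator = 7.4 * 2.614162 * 1.031920 = 19.962284
W = 4810800.9119 / 19.962284
W = 240994.52 N

240994.52


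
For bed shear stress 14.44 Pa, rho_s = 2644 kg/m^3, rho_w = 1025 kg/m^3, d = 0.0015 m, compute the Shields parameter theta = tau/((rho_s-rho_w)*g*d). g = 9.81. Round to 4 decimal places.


theta = tau / ((rho_s - rho_w) * g * d)
rho_s - rho_w = 2644 - 1025 = 1619
Denominator = 1619 * 9.81 * 0.0015 = 23.823585
theta = 14.44 / 23.823585
theta = 0.6061

0.6061


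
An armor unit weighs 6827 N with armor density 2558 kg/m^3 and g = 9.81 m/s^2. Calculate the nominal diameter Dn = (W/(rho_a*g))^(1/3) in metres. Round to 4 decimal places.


V = W / (rho_a * g)
V = 6827 / (2558 * 9.81)
V = 6827 / 25093.98
V = 0.272057 m^3
Dn = V^(1/3) = 0.272057^(1/3)
Dn = 0.6480 m

0.6480


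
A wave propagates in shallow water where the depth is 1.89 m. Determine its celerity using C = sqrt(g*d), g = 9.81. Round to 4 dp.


Using the shallow-water approximation:
C = sqrt(g * d) = sqrt(9.81 * 1.89)
C = sqrt(18.5409)
C = 4.3059 m/s

4.3059


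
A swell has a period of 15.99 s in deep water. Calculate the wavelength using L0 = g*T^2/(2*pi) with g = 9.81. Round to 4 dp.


L0 = g * T^2 / (2 * pi)
L0 = 9.81 * 15.99^2 / (2 * pi)
L0 = 9.81 * 255.6801 / 6.28319
L0 = 2508.2218 / 6.28319
L0 = 399.1959 m

399.1959


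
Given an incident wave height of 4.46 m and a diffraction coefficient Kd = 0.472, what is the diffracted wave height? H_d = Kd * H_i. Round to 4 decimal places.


H_d = Kd * H_i
H_d = 0.472 * 4.46
H_d = 2.1051 m

2.1051


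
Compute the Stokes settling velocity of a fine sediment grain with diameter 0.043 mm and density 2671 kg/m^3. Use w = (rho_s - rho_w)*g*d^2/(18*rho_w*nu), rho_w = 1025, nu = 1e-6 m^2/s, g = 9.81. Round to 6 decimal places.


w = (rho_s - rho_w) * g * d^2 / (18 * rho_w * nu)
d = 0.043 mm = 0.000043 m
rho_s - rho_w = 2671 - 1025 = 1646
Numerator = 1646 * 9.81 * (0.000043)^2 = 0.000029856284
Denominator = 18 * 1025 * 1e-6 = 0.018450
w = 0.001618 m/s

0.001618


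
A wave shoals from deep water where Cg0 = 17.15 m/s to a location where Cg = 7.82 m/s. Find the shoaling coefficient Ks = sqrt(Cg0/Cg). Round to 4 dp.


Ks = sqrt(Cg0 / Cg)
Ks = sqrt(17.15 / 7.82)
Ks = sqrt(2.1931)
Ks = 1.4809

1.4809


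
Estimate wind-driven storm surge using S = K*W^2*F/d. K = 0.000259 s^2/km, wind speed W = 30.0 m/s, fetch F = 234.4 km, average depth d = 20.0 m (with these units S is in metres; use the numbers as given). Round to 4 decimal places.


S = K * W^2 * F / d
W^2 = 30.0^2 = 900.00
S = 0.000259 * 900.00 * 234.4 / 20.0
Numerator = 0.000259 * 900.00 * 234.4 = 54.638640
S = 54.638640 / 20.0 = 2.7319 m

2.7319


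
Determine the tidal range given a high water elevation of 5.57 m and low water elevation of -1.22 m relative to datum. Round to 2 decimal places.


Tidal range = High water - Low water
Tidal range = 5.57 - (-1.22)
Tidal range = 6.79 m

6.79


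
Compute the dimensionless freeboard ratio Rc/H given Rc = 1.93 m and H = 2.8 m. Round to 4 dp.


Relative freeboard = Rc / H
= 1.93 / 2.8
= 0.6893

0.6893


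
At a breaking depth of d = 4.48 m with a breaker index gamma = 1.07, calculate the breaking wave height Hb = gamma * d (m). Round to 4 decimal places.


Hb = gamma * d
Hb = 1.07 * 4.48
Hb = 4.7936 m

4.7936


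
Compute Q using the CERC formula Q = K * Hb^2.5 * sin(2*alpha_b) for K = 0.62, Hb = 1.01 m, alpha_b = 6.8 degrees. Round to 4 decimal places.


Q = K * Hb^2.5 * sin(2 * alpha_b)
Hb^2.5 = 1.01^2.5 = 1.025188
sin(2 * 6.8) = sin(13.6) = 0.235142
Q = 0.62 * 1.025188 * 0.235142
Q = 0.1495 m^3/s

0.1495


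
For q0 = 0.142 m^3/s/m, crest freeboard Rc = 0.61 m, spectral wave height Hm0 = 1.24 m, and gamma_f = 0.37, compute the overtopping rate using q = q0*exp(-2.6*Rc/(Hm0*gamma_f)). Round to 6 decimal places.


q = q0 * exp(-2.6 * Rc / (Hm0 * gamma_f))
Exponent = -2.6 * 0.61 / (1.24 * 0.37)
= -2.6 * 0.61 / 0.4588
= -3.456844
exp(-3.456844) = 0.031529
q = 0.142 * 0.031529
q = 0.004477 m^3/s/m

0.004477


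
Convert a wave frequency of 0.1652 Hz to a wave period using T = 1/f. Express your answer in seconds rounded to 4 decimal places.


T = 1 / f
T = 1 / 0.1652
T = 6.0533 s

6.0533


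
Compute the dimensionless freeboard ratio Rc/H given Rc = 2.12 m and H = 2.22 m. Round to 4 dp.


Relative freeboard = Rc / H
= 2.12 / 2.22
= 0.9550

0.9550


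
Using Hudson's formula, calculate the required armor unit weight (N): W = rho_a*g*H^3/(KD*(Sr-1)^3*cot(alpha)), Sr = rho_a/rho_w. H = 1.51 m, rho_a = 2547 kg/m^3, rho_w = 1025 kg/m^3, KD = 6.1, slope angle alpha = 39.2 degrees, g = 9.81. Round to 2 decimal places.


Sr = rho_a / rho_w = 2547 / 1025 = 2.484878
(Sr - 1) = 1.484878
(Sr - 1)^3 = 3.273952
cot(39.2) = 1 / tan(39.2) = 1 / 0.815580 = 1.226121
Numerator = 2547 * 9.81 * 1.51^3 = 86025.8147
Denominator = 6.1 * 3.273952 * 1.226121 = 24.487000
W = 86025.8147 / 24.487000
W = 3513.12 N

3513.12


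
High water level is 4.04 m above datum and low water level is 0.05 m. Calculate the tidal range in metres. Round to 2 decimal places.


Tidal range = High water - Low water
Tidal range = 4.04 - (0.05)
Tidal range = 3.99 m

3.99


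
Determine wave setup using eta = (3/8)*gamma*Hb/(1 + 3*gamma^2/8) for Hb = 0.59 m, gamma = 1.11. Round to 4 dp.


eta = (3/8) * gamma * Hb / (1 + 3*gamma^2/8)
Numerator = (3/8) * 1.11 * 0.59 = 0.245587
Denominator = 1 + 3*1.11^2/8 = 1 + 0.462038 = 1.462038
eta = 0.245587 / 1.462038
eta = 0.1680 m

0.1680


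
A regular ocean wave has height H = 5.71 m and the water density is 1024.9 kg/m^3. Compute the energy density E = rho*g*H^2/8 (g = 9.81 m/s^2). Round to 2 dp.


E = (1/8) * rho * g * H^2
E = (1/8) * 1024.9 * 9.81 * 5.71^2
E = 0.125 * 1024.9 * 9.81 * 32.6041
E = 40976.30 J/m^2

40976.30


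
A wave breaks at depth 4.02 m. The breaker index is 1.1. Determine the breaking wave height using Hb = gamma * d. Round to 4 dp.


Hb = gamma * d
Hb = 1.1 * 4.02
Hb = 4.4220 m

4.4220


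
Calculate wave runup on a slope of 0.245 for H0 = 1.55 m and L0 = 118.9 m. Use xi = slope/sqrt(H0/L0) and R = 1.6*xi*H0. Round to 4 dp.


xi = slope / sqrt(H0/L0)
H0/L0 = 1.55/118.9 = 0.013036
sqrt(0.013036) = 0.114176
xi = 0.245 / 0.114176 = 2.145809
R = 1.6 * xi * H0 = 1.6 * 2.145809 * 1.55
R = 5.3216 m

5.3216


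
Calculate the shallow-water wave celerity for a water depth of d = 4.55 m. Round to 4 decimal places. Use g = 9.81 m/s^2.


Using the shallow-water approximation:
C = sqrt(g * d) = sqrt(9.81 * 4.55)
C = sqrt(44.6355)
C = 6.6810 m/s

6.6810


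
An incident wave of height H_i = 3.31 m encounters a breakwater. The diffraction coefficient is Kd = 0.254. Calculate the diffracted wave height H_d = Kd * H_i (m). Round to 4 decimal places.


H_d = Kd * H_i
H_d = 0.254 * 3.31
H_d = 0.8407 m

0.8407


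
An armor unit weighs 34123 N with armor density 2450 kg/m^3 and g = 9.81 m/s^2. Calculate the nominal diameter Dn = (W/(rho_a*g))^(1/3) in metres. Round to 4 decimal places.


V = W / (rho_a * g)
V = 34123 / (2450 * 9.81)
V = 34123 / 24034.50
V = 1.419751 m^3
Dn = V^(1/3) = 1.419751^(1/3)
Dn = 1.1239 m

1.1239


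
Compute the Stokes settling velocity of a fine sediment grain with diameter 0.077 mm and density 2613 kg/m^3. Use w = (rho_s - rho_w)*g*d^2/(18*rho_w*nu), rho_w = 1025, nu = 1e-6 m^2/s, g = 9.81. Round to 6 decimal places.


w = (rho_s - rho_w) * g * d^2 / (18 * rho_w * nu)
d = 0.077 mm = 0.000077 m
rho_s - rho_w = 2613 - 1025 = 1588
Numerator = 1588 * 9.81 * (0.000077)^2 = 0.000092363622
Denominator = 18 * 1025 * 1e-6 = 0.018450
w = 0.005006 m/s

0.005006


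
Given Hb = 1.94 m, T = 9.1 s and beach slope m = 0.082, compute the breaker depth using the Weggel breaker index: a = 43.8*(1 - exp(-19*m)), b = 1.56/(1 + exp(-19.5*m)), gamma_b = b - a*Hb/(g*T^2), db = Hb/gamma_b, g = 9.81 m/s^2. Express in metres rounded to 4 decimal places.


a = 43.8 * (1 - exp(-19 * m))
exp(-19 * 0.082) = exp(-1.5580) = 0.210557
a = 43.8 * (1 - 0.210557) = 34.577614
b = 1.56 / (1 + exp(-19.5 * m))
exp(-19.5 * 0.082) = exp(-1.5990) = 0.202099
b = 1.56 / (1 + 0.202099) = 1.297731
Hb / (g * T^2) = 1.94 / (9.81 * 9.1^2) = 1.94 / 812.3661 = 0.00238809
gamma_b = b - a * Hb/(g*T^2) = 1.297731 - 34.577614 * 0.00238809 = 1.215156
db = Hb / gamma_b = 1.94 / 1.215156
db = 1.5965 m

1.5965


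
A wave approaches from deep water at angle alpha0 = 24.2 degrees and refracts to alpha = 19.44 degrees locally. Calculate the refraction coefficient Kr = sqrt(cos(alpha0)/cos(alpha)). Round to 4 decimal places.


Kr = sqrt(cos(alpha0) / cos(alpha))
cos(24.2) = 0.912120
cos(19.44) = 0.942991
Kr = sqrt(0.912120 / 0.942991)
Kr = sqrt(0.967263)
Kr = 0.9835

0.9835


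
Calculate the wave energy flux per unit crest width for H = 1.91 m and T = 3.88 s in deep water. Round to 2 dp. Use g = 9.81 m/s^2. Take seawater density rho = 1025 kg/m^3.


P = rho * g^2 * H^2 * T / (32 * pi)
P = 1025 * 9.81^2 * 1.91^2 * 3.88 / (32 * pi)
P = 1025 * 96.2361 * 3.6481 * 3.88 / 100.53096
P = 13888.66 W/m

13888.66


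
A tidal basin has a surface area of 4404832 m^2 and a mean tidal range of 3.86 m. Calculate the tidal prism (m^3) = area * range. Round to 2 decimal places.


Tidal prism = Area * Tidal range
P = 4404832 * 3.86
P = 17002651.52 m^3

17002651.52


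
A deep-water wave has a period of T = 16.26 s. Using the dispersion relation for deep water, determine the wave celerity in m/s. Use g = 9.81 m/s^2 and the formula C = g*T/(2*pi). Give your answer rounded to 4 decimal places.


We use the deep-water celerity formula:
C = g * T / (2 * pi)
C = 9.81 * 16.26 / (2 * 3.14159...)
C = 159.510600 / 6.283185
C = 25.3869 m/s

25.3869


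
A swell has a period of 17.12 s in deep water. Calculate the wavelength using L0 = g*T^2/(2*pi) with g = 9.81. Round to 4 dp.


L0 = g * T^2 / (2 * pi)
L0 = 9.81 * 17.12^2 / (2 * pi)
L0 = 9.81 * 293.0944 / 6.28319
L0 = 2875.2561 / 6.28319
L0 = 457.6112 m

457.6112


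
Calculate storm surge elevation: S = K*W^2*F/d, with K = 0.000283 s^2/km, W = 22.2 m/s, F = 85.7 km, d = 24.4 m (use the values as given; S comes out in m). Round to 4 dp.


S = K * W^2 * F / d
W^2 = 22.2^2 = 492.84
S = 0.000283 * 492.84 * 85.7 / 24.4
Numerator = 0.000283 * 492.84 * 85.7 = 11.952898
S = 11.952898 / 24.4 = 0.4899 m

0.4899


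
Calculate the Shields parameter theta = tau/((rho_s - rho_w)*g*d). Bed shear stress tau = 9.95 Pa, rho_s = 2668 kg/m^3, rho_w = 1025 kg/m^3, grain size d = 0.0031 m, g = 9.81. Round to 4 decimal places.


theta = tau / ((rho_s - rho_w) * g * d)
rho_s - rho_w = 2668 - 1025 = 1643
Denominator = 1643 * 9.81 * 0.0031 = 49.965273
theta = 9.95 / 49.965273
theta = 0.1991

0.1991


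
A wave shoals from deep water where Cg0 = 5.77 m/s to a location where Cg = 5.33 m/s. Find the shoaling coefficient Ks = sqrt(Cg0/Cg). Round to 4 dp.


Ks = sqrt(Cg0 / Cg)
Ks = sqrt(5.77 / 5.33)
Ks = sqrt(1.0826)
Ks = 1.0405

1.0405


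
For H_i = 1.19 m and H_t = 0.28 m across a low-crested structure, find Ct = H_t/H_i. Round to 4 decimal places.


Ct = H_t / H_i
Ct = 0.28 / 1.19
Ct = 0.2353

0.2353


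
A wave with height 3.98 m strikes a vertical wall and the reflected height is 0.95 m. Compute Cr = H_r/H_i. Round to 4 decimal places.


Cr = H_r / H_i
Cr = 0.95 / 3.98
Cr = 0.2387

0.2387


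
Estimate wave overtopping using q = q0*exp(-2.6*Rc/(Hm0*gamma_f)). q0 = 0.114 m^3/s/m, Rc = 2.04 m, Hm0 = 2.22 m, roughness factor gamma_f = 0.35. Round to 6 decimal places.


q = q0 * exp(-2.6 * Rc / (Hm0 * gamma_f))
Exponent = -2.6 * 2.04 / (2.22 * 0.35)
= -2.6 * 2.04 / 0.7770
= -6.826255
exp(-6.826255) = 0.001085
q = 0.114 * 0.001085
q = 0.000124 m^3/s/m

0.000124


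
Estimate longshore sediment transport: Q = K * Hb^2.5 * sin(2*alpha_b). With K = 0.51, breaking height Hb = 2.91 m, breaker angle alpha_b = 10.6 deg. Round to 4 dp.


Q = K * Hb^2.5 * sin(2 * alpha_b)
Hb^2.5 = 2.91^2.5 = 14.445496
sin(2 * 10.6) = sin(21.2) = 0.361625
Q = 0.51 * 14.445496 * 0.361625
Q = 2.6642 m^3/s

2.6642


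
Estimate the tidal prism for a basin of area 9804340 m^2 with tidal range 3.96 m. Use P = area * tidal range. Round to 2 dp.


Tidal prism = Area * Tidal range
P = 9804340 * 3.96
P = 38825186.40 m^3

38825186.40


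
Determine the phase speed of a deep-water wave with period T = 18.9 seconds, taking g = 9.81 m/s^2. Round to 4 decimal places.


We use the deep-water celerity formula:
C = g * T / (2 * pi)
C = 9.81 * 18.9 / (2 * 3.14159...)
C = 185.409000 / 6.283185
C = 29.5088 m/s

29.5088


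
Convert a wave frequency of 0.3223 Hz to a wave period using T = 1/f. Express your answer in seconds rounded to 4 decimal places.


T = 1 / f
T = 1 / 0.3223
T = 3.1027 s

3.1027


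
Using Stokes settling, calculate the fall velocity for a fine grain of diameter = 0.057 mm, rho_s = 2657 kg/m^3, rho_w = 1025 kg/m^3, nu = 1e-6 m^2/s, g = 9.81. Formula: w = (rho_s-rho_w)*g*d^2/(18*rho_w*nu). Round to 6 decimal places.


w = (rho_s - rho_w) * g * d^2 / (18 * rho_w * nu)
d = 0.057 mm = 0.000057 m
rho_s - rho_w = 2657 - 1025 = 1632
Numerator = 1632 * 9.81 * (0.000057)^2 = 0.000052016230
Denominator = 18 * 1025 * 1e-6 = 0.018450
w = 0.002819 m/s

0.002819


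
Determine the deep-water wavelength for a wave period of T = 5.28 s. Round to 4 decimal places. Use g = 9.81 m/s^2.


L0 = g * T^2 / (2 * pi)
L0 = 9.81 * 5.28^2 / (2 * pi)
L0 = 9.81 * 27.8784 / 6.28319
L0 = 273.4871 / 6.28319
L0 = 43.5268 m

43.5268


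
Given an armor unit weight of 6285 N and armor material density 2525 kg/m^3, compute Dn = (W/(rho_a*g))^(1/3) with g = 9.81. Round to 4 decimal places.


V = W / (rho_a * g)
V = 6285 / (2525 * 9.81)
V = 6285 / 24770.25
V = 0.253732 m^3
Dn = V^(1/3) = 0.253732^(1/3)
Dn = 0.6331 m

0.6331


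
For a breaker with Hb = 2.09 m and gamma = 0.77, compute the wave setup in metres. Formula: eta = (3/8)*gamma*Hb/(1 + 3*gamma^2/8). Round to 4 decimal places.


eta = (3/8) * gamma * Hb / (1 + 3*gamma^2/8)
Numerator = (3/8) * 0.77 * 2.09 = 0.603487
Denominator = 1 + 3*0.77^2/8 = 1 + 0.222338 = 1.222338
eta = 0.603487 / 1.222338
eta = 0.4937 m

0.4937


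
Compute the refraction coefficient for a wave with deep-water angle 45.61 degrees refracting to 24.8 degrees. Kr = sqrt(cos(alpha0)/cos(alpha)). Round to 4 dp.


Kr = sqrt(cos(alpha0) / cos(alpha))
cos(45.61) = 0.699539
cos(24.8) = 0.907777
Kr = sqrt(0.699539 / 0.907777)
Kr = sqrt(0.770606)
Kr = 0.8778

0.8778


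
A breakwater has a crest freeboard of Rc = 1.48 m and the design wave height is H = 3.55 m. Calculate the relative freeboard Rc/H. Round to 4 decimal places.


Relative freeboard = Rc / H
= 1.48 / 3.55
= 0.4169

0.4169


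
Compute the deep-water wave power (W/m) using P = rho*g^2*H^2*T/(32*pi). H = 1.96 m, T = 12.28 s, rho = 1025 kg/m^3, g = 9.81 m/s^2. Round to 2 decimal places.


P = rho * g^2 * H^2 * T / (32 * pi)
P = 1025 * 9.81^2 * 1.96^2 * 12.28 / (32 * pi)
P = 1025 * 96.2361 * 3.8416 * 12.28 / 100.53096
P = 46288.44 W/m

46288.44


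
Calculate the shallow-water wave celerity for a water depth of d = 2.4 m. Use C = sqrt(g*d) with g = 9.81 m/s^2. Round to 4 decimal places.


Using the shallow-water approximation:
C = sqrt(g * d) = sqrt(9.81 * 2.4)
C = sqrt(23.5440)
C = 4.8522 m/s

4.8522


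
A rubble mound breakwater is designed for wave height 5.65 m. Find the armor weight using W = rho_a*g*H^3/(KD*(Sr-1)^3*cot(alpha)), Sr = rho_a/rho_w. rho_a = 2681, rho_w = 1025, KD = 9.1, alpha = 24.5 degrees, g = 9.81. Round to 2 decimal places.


Sr = rho_a / rho_w = 2681 / 1025 = 2.615610
(Sr - 1) = 1.615610
(Sr - 1)^3 = 4.217056
cot(24.5) = 1 / tan(24.5) = 1 / 0.455726 = 2.194300
Numerator = 2681 * 9.81 * 5.65^3 = 4743633.9084
Denominator = 9.1 * 4.217056 * 2.194300 = 84.206718
W = 4743633.9084 / 84.206718
W = 56333.20 N

56333.20


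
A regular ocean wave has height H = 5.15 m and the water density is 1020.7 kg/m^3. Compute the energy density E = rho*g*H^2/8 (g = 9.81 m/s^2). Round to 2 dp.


E = (1/8) * rho * g * H^2
E = (1/8) * 1020.7 * 9.81 * 5.15^2
E = 0.125 * 1020.7 * 9.81 * 26.5225
E = 33196.45 J/m^2

33196.45


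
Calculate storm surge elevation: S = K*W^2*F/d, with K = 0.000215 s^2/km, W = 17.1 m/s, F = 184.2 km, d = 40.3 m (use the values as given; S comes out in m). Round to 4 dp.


S = K * W^2 * F / d
W^2 = 17.1^2 = 292.41
S = 0.000215 * 292.41 * 184.2 / 40.3
Numerator = 0.000215 * 292.41 * 184.2 = 11.580313
S = 11.580313 / 40.3 = 0.2874 m

0.2874


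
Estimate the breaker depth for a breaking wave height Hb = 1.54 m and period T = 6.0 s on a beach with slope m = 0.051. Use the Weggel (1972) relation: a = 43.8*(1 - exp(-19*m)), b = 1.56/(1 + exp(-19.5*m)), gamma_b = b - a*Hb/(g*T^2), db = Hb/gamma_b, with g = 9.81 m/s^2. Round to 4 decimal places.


a = 43.8 * (1 - exp(-19 * m))
exp(-19 * 0.051) = exp(-0.9690) = 0.379462
a = 43.8 * (1 - 0.379462) = 27.179551
b = 1.56 / (1 + exp(-19.5 * m))
exp(-19.5 * 0.051) = exp(-0.9945) = 0.369908
b = 1.56 / (1 + 0.369908) = 1.138762
Hb / (g * T^2) = 1.54 / (9.81 * 6.0^2) = 1.54 / 353.1600 = 0.00436063
gamma_b = b - a * Hb/(g*T^2) = 1.138762 - 27.179551 * 0.00436063 = 1.020242
db = Hb / gamma_b = 1.54 / 1.020242
db = 1.5094 m

1.5094


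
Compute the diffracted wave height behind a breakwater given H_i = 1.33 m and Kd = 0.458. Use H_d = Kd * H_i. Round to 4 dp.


H_d = Kd * H_i
H_d = 0.458 * 1.33
H_d = 0.6091 m

0.6091


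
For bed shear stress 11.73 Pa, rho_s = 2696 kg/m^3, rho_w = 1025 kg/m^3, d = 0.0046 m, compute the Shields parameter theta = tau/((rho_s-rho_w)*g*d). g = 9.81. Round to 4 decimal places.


theta = tau / ((rho_s - rho_w) * g * d)
rho_s - rho_w = 2696 - 1025 = 1671
Denominator = 1671 * 9.81 * 0.0046 = 75.405546
theta = 11.73 / 75.405546
theta = 0.1556

0.1556


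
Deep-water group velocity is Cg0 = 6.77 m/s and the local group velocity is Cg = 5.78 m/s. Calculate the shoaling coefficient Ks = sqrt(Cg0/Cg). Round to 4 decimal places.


Ks = sqrt(Cg0 / Cg)
Ks = sqrt(6.77 / 5.78)
Ks = sqrt(1.1713)
Ks = 1.0823

1.0823


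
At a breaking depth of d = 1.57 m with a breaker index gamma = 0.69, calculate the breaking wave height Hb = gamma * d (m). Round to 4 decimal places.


Hb = gamma * d
Hb = 0.69 * 1.57
Hb = 1.0833 m

1.0833


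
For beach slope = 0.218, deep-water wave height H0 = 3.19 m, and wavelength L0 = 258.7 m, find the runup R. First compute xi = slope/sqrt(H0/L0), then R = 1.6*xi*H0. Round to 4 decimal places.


xi = slope / sqrt(H0/L0)
H0/L0 = 3.19/258.7 = 0.012331
sqrt(0.012331) = 0.111045
xi = 0.218 / 0.111045 = 1.963177
R = 1.6 * xi * H0 = 1.6 * 1.963177 * 3.19
R = 10.0201 m

10.0201


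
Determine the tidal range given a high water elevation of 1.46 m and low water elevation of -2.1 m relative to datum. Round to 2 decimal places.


Tidal range = High water - Low water
Tidal range = 1.46 - (-2.1)
Tidal range = 3.56 m

3.56


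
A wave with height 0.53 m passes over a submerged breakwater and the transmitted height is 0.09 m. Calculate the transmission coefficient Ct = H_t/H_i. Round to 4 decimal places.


Ct = H_t / H_i
Ct = 0.09 / 0.53
Ct = 0.1698

0.1698


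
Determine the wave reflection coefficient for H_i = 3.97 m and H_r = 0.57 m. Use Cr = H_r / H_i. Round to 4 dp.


Cr = H_r / H_i
Cr = 0.57 / 3.97
Cr = 0.1436

0.1436


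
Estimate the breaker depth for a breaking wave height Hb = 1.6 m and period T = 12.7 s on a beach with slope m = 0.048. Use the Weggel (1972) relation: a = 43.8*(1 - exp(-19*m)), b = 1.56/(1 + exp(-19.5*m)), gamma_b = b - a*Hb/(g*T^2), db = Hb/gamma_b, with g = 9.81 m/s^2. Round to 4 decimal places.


a = 43.8 * (1 - exp(-19 * m))
exp(-19 * 0.048) = exp(-0.9120) = 0.401720
a = 43.8 * (1 - 0.401720) = 26.204665
b = 1.56 / (1 + exp(-19.5 * m))
exp(-19.5 * 0.048) = exp(-0.9360) = 0.392193
b = 1.56 / (1 + 0.392193) = 1.120534
Hb / (g * T^2) = 1.6 / (9.81 * 12.7^2) = 1.6 / 1582.2549 = 0.00101122
gamma_b = b - a * Hb/(g*T^2) = 1.120534 - 26.204665 * 0.00101122 = 1.094035
db = Hb / gamma_b = 1.6 / 1.094035
db = 1.4625 m

1.4625


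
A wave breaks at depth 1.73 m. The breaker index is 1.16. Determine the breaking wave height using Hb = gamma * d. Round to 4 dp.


Hb = gamma * d
Hb = 1.16 * 1.73
Hb = 2.0068 m

2.0068


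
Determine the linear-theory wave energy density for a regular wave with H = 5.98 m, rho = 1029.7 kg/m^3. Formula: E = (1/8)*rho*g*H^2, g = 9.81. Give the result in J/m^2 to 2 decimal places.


E = (1/8) * rho * g * H^2
E = (1/8) * 1029.7 * 9.81 * 5.98^2
E = 0.125 * 1029.7 * 9.81 * 35.7604
E = 45153.57 J/m^2

45153.57


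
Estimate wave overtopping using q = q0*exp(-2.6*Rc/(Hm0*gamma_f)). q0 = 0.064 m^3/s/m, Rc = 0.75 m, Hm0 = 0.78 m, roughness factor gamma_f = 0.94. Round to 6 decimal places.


q = q0 * exp(-2.6 * Rc / (Hm0 * gamma_f))
Exponent = -2.6 * 0.75 / (0.78 * 0.94)
= -2.6 * 0.75 / 0.7332
= -2.659574
exp(-2.659574) = 0.069978
q = 0.064 * 0.069978
q = 0.004479 m^3/s/m

0.004479


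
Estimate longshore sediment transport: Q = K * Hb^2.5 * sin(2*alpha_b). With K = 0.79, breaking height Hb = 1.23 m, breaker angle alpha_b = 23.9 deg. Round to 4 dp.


Q = K * Hb^2.5 * sin(2 * alpha_b)
Hb^2.5 = 1.23^2.5 = 1.677887
sin(2 * 23.9) = sin(47.8) = 0.740805
Q = 0.79 * 1.677887 * 0.740805
Q = 0.9820 m^3/s

0.9820


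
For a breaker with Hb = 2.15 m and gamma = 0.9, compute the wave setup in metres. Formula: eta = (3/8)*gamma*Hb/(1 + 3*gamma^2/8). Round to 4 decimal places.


eta = (3/8) * gamma * Hb / (1 + 3*gamma^2/8)
Numerator = (3/8) * 0.9 * 2.15 = 0.725625
Denominator = 1 + 3*0.9^2/8 = 1 + 0.303750 = 1.303750
eta = 0.725625 / 1.303750
eta = 0.5566 m

0.5566


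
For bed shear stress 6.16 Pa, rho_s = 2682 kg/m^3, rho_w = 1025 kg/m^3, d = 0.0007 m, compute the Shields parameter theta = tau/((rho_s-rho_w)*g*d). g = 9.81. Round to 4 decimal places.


theta = tau / ((rho_s - rho_w) * g * d)
rho_s - rho_w = 2682 - 1025 = 1657
Denominator = 1657 * 9.81 * 0.0007 = 11.378619
theta = 6.16 / 11.378619
theta = 0.5414

0.5414


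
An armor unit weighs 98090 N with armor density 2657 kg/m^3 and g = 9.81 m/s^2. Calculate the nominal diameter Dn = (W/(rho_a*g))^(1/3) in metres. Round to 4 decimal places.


V = W / (rho_a * g)
V = 98090 / (2657 * 9.81)
V = 98090 / 26065.17
V = 3.763260 m^3
Dn = V^(1/3) = 3.763260^(1/3)
Dn = 1.5554 m

1.5554


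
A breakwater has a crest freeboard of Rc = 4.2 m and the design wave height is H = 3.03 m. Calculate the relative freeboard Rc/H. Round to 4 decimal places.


Relative freeboard = Rc / H
= 4.2 / 3.03
= 1.3861

1.3861


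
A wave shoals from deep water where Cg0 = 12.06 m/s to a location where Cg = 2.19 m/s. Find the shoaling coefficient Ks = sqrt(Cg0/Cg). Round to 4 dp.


Ks = sqrt(Cg0 / Cg)
Ks = sqrt(12.06 / 2.19)
Ks = sqrt(5.5068)
Ks = 2.3467

2.3467


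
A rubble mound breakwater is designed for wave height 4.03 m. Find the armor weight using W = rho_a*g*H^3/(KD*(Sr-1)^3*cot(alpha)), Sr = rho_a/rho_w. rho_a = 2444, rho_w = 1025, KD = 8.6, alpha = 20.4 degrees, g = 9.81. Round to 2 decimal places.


Sr = rho_a / rho_w = 2444 / 1025 = 2.384390
(Sr - 1) = 1.384390
(Sr - 1)^3 = 2.653234
cot(20.4) = 1 / tan(20.4) = 1 / 0.371897 = 2.688919
Numerator = 2444 * 9.81 * 4.03^3 = 1569225.4659
Denominator = 8.6 * 2.653234 * 2.688919 = 61.355254
W = 1569225.4659 / 61.355254
W = 25576.06 N

25576.06


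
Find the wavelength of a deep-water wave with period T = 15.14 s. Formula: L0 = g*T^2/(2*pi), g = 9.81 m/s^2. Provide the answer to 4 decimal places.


L0 = g * T^2 / (2 * pi)
L0 = 9.81 * 15.14^2 / (2 * pi)
L0 = 9.81 * 229.2196 / 6.28319
L0 = 2248.6443 / 6.28319
L0 = 357.8829 m

357.8829


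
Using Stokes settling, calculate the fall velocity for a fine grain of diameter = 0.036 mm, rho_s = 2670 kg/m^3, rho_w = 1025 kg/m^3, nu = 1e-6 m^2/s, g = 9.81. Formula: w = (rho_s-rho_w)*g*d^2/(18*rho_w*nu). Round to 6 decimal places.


w = (rho_s - rho_w) * g * d^2 / (18 * rho_w * nu)
d = 0.036 mm = 0.000036 m
rho_s - rho_w = 2670 - 1025 = 1645
Numerator = 1645 * 9.81 * (0.000036)^2 = 0.000020914135
Denominator = 18 * 1025 * 1e-6 = 0.018450
w = 0.001134 m/s

0.001134


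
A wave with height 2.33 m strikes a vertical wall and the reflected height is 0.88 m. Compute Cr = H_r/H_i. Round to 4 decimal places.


Cr = H_r / H_i
Cr = 0.88 / 2.33
Cr = 0.3777

0.3777


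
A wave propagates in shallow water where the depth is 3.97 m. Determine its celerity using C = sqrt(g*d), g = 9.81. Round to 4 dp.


Using the shallow-water approximation:
C = sqrt(g * d) = sqrt(9.81 * 3.97)
C = sqrt(38.9457)
C = 6.2406 m/s

6.2406


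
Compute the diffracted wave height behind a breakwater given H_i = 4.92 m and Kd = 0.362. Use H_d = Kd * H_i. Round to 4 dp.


H_d = Kd * H_i
H_d = 0.362 * 4.92
H_d = 1.7810 m

1.7810


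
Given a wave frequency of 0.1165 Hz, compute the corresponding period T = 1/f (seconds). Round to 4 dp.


T = 1 / f
T = 1 / 0.1165
T = 8.5837 s

8.5837


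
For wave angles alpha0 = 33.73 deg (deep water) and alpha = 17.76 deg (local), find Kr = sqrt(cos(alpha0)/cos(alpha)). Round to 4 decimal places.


Kr = sqrt(cos(alpha0) / cos(alpha))
cos(33.73) = 0.831663
cos(17.76) = 0.952343
Kr = sqrt(0.831663 / 0.952343)
Kr = sqrt(0.873282)
Kr = 0.9345

0.9345
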